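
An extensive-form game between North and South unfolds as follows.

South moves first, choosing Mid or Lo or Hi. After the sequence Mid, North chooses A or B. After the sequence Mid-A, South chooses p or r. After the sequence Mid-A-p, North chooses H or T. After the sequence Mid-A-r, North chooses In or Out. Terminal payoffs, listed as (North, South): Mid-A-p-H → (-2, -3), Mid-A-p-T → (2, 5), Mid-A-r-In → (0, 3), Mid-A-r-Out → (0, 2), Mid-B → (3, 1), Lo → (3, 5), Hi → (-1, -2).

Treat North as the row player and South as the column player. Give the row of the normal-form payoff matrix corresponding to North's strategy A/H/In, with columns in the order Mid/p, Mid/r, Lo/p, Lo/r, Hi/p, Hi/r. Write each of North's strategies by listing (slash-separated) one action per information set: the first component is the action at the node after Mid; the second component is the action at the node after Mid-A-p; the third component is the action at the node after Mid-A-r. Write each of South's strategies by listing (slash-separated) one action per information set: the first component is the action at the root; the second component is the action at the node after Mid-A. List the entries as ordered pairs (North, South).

vs Mid/p: South plays Mid → North plays A at [Mid] → South plays p at [Mid-A] → North plays H at [Mid-A-p] → (-2, -3)
vs Mid/r: South plays Mid → North plays A at [Mid] → South plays r at [Mid-A] → North plays In at [Mid-A-r] → (0, 3)
vs Lo/p: South plays Lo → (3, 5)
vs Lo/r: South plays Lo → (3, 5)
vs Hi/p: South plays Hi → (-1, -2)
vs Hi/r: South plays Hi → (-1, -2)

(-2,-3) (0,3) (3,5) (3,5) (-1,-2) (-1,-2)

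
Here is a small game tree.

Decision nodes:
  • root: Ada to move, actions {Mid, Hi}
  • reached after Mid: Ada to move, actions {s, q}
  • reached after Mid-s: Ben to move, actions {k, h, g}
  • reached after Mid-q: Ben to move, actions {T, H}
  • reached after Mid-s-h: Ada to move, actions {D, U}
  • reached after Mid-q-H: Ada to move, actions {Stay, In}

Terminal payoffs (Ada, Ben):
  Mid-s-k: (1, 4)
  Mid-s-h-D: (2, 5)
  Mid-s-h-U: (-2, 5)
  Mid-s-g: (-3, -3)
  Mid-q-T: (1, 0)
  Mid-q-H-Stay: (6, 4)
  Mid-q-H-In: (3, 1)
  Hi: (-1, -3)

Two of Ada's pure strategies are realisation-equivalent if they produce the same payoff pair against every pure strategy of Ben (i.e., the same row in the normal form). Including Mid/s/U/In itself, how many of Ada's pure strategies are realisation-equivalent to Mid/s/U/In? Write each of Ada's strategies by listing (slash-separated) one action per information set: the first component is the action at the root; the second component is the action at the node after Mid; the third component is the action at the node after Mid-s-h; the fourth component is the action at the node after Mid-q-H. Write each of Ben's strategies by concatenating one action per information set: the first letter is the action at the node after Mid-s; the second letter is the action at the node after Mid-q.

2

Row for Mid/s/U/In (columns kT, kH, hT, hH, gT, gH): (1,4) (1,4) (-2,5) (-2,5) (-3,-3) (-3,-3).
Under Mid/s/U/In, Ada's choice at the node after Mid-q-H can never be reached regardless of what Ben does, so varying those choices leaves every outcome unchanged.
Holding the reachable choices fixed and varying the unreachable one freely already gives 2 equivalent strategies.
No other strategy reproduces this row, so those 2 are the full class: Mid/s/U/Stay, Mid/s/U/In.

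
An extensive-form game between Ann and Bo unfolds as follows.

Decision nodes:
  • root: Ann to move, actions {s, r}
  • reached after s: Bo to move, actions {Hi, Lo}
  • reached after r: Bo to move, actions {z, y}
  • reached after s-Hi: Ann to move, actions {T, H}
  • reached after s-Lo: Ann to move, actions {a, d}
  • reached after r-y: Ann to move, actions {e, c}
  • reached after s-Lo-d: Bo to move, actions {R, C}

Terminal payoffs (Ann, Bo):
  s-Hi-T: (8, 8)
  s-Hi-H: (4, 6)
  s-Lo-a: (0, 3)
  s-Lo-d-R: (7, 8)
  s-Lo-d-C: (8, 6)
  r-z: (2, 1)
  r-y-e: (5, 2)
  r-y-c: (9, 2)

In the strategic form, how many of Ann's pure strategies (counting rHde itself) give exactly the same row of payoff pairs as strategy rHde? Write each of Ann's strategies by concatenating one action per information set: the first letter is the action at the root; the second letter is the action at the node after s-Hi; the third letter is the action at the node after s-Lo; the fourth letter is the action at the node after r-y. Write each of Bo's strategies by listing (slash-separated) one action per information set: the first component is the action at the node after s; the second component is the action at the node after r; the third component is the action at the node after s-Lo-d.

4

Row for rHde (columns Hi/z/R, Hi/z/C, Hi/y/R, Hi/y/C, Lo/z/R, Lo/z/C, Lo/y/R, Lo/y/C): (2,1) (2,1) (5,2) (5,2) (2,1) (2,1) (5,2) (5,2).
Under rHde, Ann's choice at the node after s-Hi and at the node after s-Lo can never be reached regardless of what Bo does, so varying those choices leaves every outcome unchanged.
Holding the reachable choices fixed and varying the unreachable ones freely already gives 2 × 2 = 4 equivalent strategies.
No other strategy reproduces this row, so those 4 are the full class: rTae, rTde, rHae, rHde.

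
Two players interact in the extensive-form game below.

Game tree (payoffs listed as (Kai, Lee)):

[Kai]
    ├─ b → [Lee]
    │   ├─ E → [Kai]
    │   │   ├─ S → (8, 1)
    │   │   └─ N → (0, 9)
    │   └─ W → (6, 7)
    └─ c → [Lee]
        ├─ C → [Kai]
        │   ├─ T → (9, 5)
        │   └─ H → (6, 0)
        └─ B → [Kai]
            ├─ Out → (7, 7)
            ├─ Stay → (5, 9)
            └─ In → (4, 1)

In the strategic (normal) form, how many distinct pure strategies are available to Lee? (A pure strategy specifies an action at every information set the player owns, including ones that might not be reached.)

Lee owns the node after b with actions {E, W} — two choices.
Lee owns the node after c with actions {C, B} — two choices.
A pure strategy fixes one action at each information set independently, so the count is the product 2 × 2 = 4.
(For reference, Kai has 24 pure strategies, giving a 4×24 normal-form matrix.)

4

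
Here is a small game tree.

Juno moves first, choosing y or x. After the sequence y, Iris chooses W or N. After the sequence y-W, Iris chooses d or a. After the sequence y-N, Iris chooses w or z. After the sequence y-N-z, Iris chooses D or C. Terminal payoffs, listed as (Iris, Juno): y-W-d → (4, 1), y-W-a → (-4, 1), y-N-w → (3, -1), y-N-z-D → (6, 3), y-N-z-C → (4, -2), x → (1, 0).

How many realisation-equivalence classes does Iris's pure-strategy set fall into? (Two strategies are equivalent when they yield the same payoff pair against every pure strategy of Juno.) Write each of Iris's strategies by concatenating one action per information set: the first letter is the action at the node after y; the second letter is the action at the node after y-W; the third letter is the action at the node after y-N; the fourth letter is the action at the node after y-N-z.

Iris has 16 pure strategies: WdwD, WdwC, WdzD, WdzC, WawD, WawC, WazD, WazC, NdwD, NdwC, NdzD, NdzC, NawD, NawC, NazD, NazC. Columns: y, x.
{WdwD, WdwC, WdzD, WdzC} → row (4,1) (1,0)
{WawD, WawC, WazD, WazC} → row (-4,1) (1,0)
{NdwD, NdwC, NawD, NawC} → row (3,-1) (1,0)
{NdzD, NazD} → row (6,3) (1,0)
{NdzC, NazC} → row (4,-2) (1,0)
That's 5 distinct rows out of 16 strategies.

5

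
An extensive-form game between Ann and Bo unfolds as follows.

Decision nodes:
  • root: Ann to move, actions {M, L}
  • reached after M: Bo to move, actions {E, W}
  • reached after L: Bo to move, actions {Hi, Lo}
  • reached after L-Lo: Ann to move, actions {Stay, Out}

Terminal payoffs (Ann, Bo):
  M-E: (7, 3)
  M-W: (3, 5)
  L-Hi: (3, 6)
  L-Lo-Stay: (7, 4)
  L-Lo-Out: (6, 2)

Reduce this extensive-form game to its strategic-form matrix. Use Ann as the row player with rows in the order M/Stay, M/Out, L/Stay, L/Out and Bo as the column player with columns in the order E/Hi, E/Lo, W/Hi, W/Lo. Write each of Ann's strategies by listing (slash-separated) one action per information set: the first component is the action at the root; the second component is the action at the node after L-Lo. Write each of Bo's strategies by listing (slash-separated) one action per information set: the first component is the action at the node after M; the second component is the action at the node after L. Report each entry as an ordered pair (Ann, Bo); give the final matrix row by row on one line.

M/Stay: (7,3) (7,3) (3,5) (3,5) | M/Out: (7,3) (7,3) (3,5) (3,5) | L/Stay: (3,6) (7,4) (3,6) (7,4) | L/Out: (3,6) (6,2) (3,6) (6,2)

           E/Hi     E/Lo     W/Hi     W/Lo
M/Stay    (7,3)    (7,3)    (3,5)    (3,5)
 M/Out    (7,3)    (7,3)    (3,5)    (3,5)
L/Stay    (3,6)    (7,4)    (3,6)    (7,4)
 L/Out    (3,6)    (6,2)    (3,6)    (6,2)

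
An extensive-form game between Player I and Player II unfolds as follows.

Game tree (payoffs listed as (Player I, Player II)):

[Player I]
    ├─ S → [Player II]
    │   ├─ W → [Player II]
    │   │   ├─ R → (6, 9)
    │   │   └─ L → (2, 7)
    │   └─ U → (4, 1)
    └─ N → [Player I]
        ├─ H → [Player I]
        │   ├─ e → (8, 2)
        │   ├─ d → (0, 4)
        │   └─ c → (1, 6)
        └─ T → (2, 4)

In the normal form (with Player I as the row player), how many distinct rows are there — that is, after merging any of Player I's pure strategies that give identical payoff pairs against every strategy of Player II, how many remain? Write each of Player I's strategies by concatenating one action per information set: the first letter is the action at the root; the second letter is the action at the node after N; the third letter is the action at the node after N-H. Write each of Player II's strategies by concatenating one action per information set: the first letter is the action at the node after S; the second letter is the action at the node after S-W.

Player I has 12 pure strategies: SHe, SHd, SHc, STe, STd, STc, NHe, NHd, NHc, NTe, NTd, NTc. Columns: WR, WL, UR, UL.
{SHe, SHd, SHc, STe, STd, STc} → row (6,9) (2,7) (4,1) (4,1)
{NHe} → row (8,2) (8,2) (8,2) (8,2)
{NHd} → row (0,4) (0,4) (0,4) (0,4)
{NHc} → row (1,6) (1,6) (1,6) (1,6)
{NTe, NTd, NTc} → row (2,4) (2,4) (2,4) (2,4)
That's 5 distinct rows out of 12 strategies.

5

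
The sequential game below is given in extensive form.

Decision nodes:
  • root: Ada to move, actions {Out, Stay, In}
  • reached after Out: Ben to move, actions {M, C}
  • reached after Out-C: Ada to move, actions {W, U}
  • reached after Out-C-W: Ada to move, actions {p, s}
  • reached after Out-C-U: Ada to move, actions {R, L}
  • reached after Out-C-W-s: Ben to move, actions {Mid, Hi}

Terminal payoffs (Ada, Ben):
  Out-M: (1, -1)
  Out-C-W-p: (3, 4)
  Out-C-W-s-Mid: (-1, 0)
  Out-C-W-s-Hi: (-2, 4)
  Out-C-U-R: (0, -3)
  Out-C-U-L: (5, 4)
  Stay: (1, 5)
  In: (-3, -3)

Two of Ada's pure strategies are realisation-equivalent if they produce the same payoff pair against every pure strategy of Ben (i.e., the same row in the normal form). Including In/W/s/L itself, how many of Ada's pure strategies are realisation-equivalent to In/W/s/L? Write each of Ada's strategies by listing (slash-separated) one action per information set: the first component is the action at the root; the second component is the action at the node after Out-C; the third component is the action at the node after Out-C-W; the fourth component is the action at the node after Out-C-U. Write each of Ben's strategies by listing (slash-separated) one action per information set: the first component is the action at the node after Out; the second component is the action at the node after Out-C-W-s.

Row for In/W/s/L (columns M/Mid, M/Hi, C/Mid, C/Hi): (-3,-3) (-3,-3) (-3,-3) (-3,-3).
Under In/W/s/L, Ada's choice at the node after Out-C and at the node after Out-C-W and at the node after Out-C-U can never be reached regardless of what Ben does, so varying those choices leaves every outcome unchanged.
Holding the reachable choices fixed and varying the unreachable ones freely already gives 2 × 2 × 2 = 8 equivalent strategies.
No other strategy reproduces this row, so those 8 are the full class: In/W/p/R, In/W/p/L, In/W/s/R, In/W/s/L, In/U/p/R, In/U/p/L, In/U/s/R, In/U/s/L.

8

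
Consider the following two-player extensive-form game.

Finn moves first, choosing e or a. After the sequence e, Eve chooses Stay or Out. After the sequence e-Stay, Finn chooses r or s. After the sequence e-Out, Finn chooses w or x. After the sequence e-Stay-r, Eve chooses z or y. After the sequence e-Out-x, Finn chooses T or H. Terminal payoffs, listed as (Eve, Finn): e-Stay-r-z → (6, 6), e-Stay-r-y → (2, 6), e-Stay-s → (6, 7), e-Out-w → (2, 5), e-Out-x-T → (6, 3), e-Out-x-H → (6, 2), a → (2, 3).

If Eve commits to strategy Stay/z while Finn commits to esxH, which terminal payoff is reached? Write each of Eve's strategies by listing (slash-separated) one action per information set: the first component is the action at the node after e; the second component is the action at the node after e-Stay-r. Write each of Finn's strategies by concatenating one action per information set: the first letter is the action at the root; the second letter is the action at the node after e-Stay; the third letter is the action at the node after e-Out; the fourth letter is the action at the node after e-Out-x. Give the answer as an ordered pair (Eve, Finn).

(6, 7)

Trace the play path from the root:
  Finn plays e
  Eve plays Stay at [e]
  Finn plays s at [e-Stay]
→ terminal payoff (6, 7).
(Eve's choice at the node after e-Stay-r is never reached on this path, so it doesn't affect the outcome.)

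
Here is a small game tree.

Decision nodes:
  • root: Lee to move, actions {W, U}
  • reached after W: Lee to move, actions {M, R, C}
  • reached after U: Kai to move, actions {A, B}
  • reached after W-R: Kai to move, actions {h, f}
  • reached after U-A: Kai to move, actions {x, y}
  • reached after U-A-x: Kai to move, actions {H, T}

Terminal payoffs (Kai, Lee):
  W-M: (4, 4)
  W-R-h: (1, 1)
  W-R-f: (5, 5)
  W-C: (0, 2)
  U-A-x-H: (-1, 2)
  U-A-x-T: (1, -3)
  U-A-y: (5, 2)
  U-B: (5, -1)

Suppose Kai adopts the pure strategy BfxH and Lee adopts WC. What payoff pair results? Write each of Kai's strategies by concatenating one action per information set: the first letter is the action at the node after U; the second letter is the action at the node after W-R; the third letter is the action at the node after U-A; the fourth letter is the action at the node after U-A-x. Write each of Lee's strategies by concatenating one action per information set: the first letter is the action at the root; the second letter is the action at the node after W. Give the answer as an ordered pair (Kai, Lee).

Trace the play path from the root:
  Lee plays W
  Lee plays C at [W]
→ terminal payoff (0, 2).
(Kai's choice at the node after U is never reached on this path, so it doesn't affect the outcome.)

(0, 2)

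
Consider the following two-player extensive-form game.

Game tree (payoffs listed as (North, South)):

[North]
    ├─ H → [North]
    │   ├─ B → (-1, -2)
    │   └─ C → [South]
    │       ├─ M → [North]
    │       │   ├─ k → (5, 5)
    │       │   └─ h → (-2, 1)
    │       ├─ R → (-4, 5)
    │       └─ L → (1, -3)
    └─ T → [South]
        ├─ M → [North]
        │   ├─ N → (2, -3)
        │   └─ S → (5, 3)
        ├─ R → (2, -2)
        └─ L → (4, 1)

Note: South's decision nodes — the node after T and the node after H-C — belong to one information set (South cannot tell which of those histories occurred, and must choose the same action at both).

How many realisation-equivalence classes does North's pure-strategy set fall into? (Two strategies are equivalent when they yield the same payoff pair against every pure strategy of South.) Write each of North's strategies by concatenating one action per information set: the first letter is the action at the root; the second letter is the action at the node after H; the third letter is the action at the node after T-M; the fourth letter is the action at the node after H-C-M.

North has 16 pure strategies: HBNk, HBNh, HBSk, HBSh, HCNk, HCNh, HCSk, HCSh, TBNk, TBNh, TBSk, TBSh, TCNk, TCNh, TCSk, TCSh. Columns: M, R, L.
{HBNk, HBNh, HBSk, HBSh} → row (-1,-2) (-1,-2) (-1,-2)
{HCNk, HCSk} → row (5,5) (-4,5) (1,-3)
{HCNh, HCSh} → row (-2,1) (-4,5) (1,-3)
{TBNk, TBNh, TCNk, TCNh} → row (2,-3) (2,-2) (4,1)
{TBSk, TBSh, TCSk, TCSh} → row (5,3) (2,-2) (4,1)
That's 5 distinct rows out of 16 strategies.

5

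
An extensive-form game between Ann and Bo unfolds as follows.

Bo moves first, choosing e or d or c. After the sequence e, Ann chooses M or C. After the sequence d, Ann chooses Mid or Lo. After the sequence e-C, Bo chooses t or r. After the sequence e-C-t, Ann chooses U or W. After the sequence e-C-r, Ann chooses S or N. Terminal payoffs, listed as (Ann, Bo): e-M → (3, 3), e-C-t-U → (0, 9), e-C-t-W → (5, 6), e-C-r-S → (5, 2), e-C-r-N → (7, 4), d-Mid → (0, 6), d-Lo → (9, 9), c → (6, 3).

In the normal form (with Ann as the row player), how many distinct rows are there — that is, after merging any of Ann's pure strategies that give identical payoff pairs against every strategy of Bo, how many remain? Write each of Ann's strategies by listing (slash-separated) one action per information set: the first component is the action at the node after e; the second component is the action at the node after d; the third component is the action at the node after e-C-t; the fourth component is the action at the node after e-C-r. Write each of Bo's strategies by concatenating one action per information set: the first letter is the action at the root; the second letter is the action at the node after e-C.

Ann has 16 pure strategies: M/Mid/U/S, M/Mid/U/N, M/Mid/W/S, M/Mid/W/N, M/Lo/U/S, M/Lo/U/N, M/Lo/W/S, M/Lo/W/N, C/Mid/U/S, C/Mid/U/N, C/Mid/W/S, C/Mid/W/N, C/Lo/U/S, C/Lo/U/N, C/Lo/W/S, C/Lo/W/N. Columns: et, er, dt, dr, ct, cr.
{M/Mid/U/S, M/Mid/U/N, M/Mid/W/S, M/Mid/W/N} → row (3,3) (3,3) (0,6) (0,6) (6,3) (6,3)
{M/Lo/U/S, M/Lo/U/N, M/Lo/W/S, M/Lo/W/N} → row (3,3) (3,3) (9,9) (9,9) (6,3) (6,3)
{C/Mid/U/S} → row (0,9) (5,2) (0,6) (0,6) (6,3) (6,3)
{C/Mid/U/N} → row (0,9) (7,4) (0,6) (0,6) (6,3) (6,3)
{C/Mid/W/S} → row (5,6) (5,2) (0,6) (0,6) (6,3) (6,3)
{C/Mid/W/N} → row (5,6) (7,4) (0,6) (0,6) (6,3) (6,3)
{C/Lo/U/S} → row (0,9) (5,2) (9,9) (9,9) (6,3) (6,3)
{C/Lo/U/N} → row (0,9) (7,4) (9,9) (9,9) (6,3) (6,3)
{C/Lo/W/S} → row (5,6) (5,2) (9,9) (9,9) (6,3) (6,3)
{C/Lo/W/N} → row (5,6) (7,4) (9,9) (9,9) (6,3) (6,3)
That's 10 distinct rows out of 16 strategies.

10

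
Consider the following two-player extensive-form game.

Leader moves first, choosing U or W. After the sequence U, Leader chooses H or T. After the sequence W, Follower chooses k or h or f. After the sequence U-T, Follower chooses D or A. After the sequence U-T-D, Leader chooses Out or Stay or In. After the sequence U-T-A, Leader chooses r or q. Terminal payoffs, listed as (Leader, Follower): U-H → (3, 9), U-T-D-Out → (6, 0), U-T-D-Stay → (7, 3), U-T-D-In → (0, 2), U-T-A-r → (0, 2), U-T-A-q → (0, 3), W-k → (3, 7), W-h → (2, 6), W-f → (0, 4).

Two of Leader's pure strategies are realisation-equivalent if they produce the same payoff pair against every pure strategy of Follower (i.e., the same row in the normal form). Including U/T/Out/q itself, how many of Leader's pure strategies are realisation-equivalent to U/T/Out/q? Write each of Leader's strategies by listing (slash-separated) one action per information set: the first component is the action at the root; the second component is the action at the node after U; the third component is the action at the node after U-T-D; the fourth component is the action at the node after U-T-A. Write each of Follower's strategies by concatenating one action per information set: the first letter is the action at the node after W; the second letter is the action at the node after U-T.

1

Row for U/T/Out/q (columns kD, kA, hD, hA, fD, fA): (6,0) (0,3) (6,0) (0,3) (6,0) (0,3).
Every one of Leader's information sets is on the play path for some reply by Follower when Leader follows U/T/Out/q.
Changing the action at any of them therefore changes at least one column, so only U/T/Out/q itself gives this row.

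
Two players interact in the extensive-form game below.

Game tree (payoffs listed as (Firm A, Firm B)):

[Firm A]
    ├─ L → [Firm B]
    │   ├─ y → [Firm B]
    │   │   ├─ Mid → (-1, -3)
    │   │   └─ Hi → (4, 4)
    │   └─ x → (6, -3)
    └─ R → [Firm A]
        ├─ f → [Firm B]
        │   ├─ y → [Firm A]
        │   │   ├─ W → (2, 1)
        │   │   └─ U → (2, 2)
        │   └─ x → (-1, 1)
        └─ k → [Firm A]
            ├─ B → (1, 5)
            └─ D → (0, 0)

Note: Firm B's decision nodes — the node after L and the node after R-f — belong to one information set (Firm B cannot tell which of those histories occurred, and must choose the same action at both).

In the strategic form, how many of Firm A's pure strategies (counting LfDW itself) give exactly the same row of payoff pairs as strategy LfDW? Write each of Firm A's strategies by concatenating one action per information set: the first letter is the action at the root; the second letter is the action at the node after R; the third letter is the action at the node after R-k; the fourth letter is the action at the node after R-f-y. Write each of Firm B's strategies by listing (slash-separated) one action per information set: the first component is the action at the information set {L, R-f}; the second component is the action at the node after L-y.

Row for LfDW (columns y/Mid, y/Hi, x/Mid, x/Hi): (-1,-3) (4,4) (6,-3) (6,-3).
Under LfDW, Firm A's choice at the node after R and at the node after R-k and at the node after R-f-y can never be reached regardless of what Firm B does, so varying those choices leaves every outcome unchanged.
Holding the reachable choices fixed and varying the unreachable ones freely already gives 2 × 2 × 2 = 8 equivalent strategies.
No other strategy reproduces this row, so those 8 are the full class: LfBW, LfBU, LfDW, LfDU, LkBW, LkBU, LkDW, LkDU.

8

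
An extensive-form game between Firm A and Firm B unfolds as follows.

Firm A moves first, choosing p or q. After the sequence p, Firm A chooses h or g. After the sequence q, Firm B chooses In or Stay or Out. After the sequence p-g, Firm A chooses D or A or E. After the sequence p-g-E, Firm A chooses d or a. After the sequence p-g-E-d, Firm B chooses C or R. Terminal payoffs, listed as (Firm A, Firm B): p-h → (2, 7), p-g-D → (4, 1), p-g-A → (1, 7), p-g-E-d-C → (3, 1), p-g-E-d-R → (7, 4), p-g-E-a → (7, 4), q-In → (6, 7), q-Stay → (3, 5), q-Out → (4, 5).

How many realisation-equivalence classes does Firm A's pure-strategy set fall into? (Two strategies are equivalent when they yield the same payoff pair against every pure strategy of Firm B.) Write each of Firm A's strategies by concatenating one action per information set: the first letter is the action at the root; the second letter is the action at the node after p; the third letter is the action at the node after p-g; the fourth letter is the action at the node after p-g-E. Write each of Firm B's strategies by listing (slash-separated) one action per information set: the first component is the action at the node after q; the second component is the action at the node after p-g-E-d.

6

Firm A has 24 pure strategies: phDd, phDa, phAd, phAa, phEd, phEa, pgDd, pgDa, pgAd, pgAa, pgEd, pgEa, qhDd, qhDa, qhAd, qhAa, qhEd, qhEa, qgDd, qgDa, qgAd, qgAa, qgEd, qgEa. Columns: In/C, In/R, Stay/C, Stay/R, Out/C, Out/R.
{phDd, phDa, phAd, phAa, phEd, phEa} → row (2,7) (2,7) (2,7) (2,7) (2,7) (2,7)
{pgDd, pgDa} → row (4,1) (4,1) (4,1) (4,1) (4,1) (4,1)
{pgAd, pgAa} → row (1,7) (1,7) (1,7) (1,7) (1,7) (1,7)
{pgEd} → row (3,1) (7,4) (3,1) (7,4) (3,1) (7,4)
{pgEa} → row (7,4) (7,4) (7,4) (7,4) (7,4) (7,4)
{qhDd, qhDa, qhAd, qhAa, qhEd, qhEa, qgDd, qgDa, qgAd, qgAa, qgEd, qgEa} → row (6,7) (6,7) (3,5) (3,5) (4,5) (4,5)
That's 6 distinct rows out of 24 strategies.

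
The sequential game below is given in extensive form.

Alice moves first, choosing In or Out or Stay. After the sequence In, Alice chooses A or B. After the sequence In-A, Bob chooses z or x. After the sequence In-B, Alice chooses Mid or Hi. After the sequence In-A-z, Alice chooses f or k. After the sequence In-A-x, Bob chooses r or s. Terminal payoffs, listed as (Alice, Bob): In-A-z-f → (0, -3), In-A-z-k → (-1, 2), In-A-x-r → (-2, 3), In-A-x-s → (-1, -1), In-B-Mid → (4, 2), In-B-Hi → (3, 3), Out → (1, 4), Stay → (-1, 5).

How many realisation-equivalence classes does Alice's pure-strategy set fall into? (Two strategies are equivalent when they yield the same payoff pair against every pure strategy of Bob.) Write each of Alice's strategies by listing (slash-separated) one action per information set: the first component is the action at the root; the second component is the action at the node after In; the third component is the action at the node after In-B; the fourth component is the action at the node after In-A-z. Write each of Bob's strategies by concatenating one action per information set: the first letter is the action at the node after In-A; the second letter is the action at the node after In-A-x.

Alice has 24 pure strategies: In/A/Mid/f, In/A/Mid/k, In/A/Hi/f, In/A/Hi/k, In/B/Mid/f, In/B/Mid/k, In/B/Hi/f, In/B/Hi/k, Out/A/Mid/f, Out/A/Mid/k, Out/A/Hi/f, Out/A/Hi/k, Out/B/Mid/f, Out/B/Mid/k, Out/B/Hi/f, Out/B/Hi/k, Stay/A/Mid/f, Stay/A/Mid/k, Stay/A/Hi/f, Stay/A/Hi/k, Stay/B/Mid/f, Stay/B/Mid/k, Stay/B/Hi/f, Stay/B/Hi/k. Columns: zr, zs, xr, xs.
{In/A/Mid/f, In/A/Hi/f} → row (0,-3) (0,-3) (-2,3) (-1,-1)
{In/A/Mid/k, In/A/Hi/k} → row (-1,2) (-1,2) (-2,3) (-1,-1)
{In/B/Mid/f, In/B/Mid/k} → row (4,2) (4,2) (4,2) (4,2)
{In/B/Hi/f, In/B/Hi/k} → row (3,3) (3,3) (3,3) (3,3)
{Out/A/Mid/f, Out/A/Mid/k, Out/A/Hi/f, Out/A/Hi/k, Out/B/Mid/f, Out/B/Mid/k, Out/B/Hi/f, Out/B/Hi/k} → row (1,4) (1,4) (1,4) (1,4)
{Stay/A/Mid/f, Stay/A/Mid/k, Stay/A/Hi/f, Stay/A/Hi/k, Stay/B/Mid/f, Stay/B/Mid/k, Stay/B/Hi/f, Stay/B/Hi/k} → row (-1,5) (-1,5) (-1,5) (-1,5)
That's 6 distinct rows out of 24 strategies.

6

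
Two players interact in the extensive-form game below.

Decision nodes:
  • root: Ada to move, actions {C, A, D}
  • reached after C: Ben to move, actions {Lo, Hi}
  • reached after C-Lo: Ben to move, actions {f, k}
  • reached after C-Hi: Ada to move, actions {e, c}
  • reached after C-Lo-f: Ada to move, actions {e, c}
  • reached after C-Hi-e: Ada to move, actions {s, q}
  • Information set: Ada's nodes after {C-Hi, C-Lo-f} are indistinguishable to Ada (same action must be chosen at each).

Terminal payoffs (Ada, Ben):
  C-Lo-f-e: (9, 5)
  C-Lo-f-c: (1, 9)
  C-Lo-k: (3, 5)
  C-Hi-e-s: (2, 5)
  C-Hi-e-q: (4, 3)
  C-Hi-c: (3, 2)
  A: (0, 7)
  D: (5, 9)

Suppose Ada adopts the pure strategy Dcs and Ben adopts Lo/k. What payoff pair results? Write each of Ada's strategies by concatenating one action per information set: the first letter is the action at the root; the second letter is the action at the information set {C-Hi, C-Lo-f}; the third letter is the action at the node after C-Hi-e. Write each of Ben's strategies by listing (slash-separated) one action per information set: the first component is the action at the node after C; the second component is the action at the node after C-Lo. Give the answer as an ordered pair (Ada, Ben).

Trace the play path from the root:
  Ada plays D
→ terminal payoff (5, 9).
(Ada's choice at the information set {C-Hi, C-Lo-f} is never reached on this path, so it doesn't affect the outcome.)

(5, 9)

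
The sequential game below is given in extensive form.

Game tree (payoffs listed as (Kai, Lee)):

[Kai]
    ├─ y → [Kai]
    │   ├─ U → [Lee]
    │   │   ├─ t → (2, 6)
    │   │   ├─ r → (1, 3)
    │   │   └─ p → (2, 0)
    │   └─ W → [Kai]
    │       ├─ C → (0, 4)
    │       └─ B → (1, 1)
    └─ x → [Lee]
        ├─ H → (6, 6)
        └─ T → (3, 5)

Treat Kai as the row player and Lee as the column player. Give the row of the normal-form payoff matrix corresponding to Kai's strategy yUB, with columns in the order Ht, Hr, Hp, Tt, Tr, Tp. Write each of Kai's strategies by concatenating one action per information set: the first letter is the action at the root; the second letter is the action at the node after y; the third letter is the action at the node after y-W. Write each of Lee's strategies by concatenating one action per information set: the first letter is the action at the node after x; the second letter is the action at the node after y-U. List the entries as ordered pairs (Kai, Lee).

vs Ht: Kai plays y → Kai plays U at [y] → Lee plays t at [y-U] → (2, 6)
vs Hr: Kai plays y → Kai plays U at [y] → Lee plays r at [y-U] → (1, 3)
vs Hp: Kai plays y → Kai plays U at [y] → Lee plays p at [y-U] → (2, 0)
vs Tt: Kai plays y → Kai plays U at [y] → Lee plays t at [y-U] → (2, 6)
vs Tr: Kai plays y → Kai plays U at [y] → Lee plays r at [y-U] → (1, 3)
vs Tp: Kai plays y → Kai plays U at [y] → Lee plays p at [y-U] → (2, 0)

(2,6) (1,3) (2,0) (2,6) (1,3) (2,0)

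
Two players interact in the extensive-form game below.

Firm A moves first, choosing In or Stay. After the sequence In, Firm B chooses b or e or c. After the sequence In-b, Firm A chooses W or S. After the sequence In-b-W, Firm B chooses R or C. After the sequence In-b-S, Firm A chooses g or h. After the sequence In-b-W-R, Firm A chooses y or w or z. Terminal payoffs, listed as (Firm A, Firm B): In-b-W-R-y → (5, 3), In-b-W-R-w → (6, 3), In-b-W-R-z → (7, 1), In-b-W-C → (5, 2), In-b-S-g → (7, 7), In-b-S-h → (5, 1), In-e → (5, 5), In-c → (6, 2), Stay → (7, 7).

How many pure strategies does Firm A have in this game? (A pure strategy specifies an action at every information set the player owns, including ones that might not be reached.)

Firm A owns the root with actions {In, Stay} — two choices.
Firm A owns the node after In-b with actions {W, S} — two choices.
Firm A owns the node after In-b-S with actions {g, h} — two choices.
Firm A owns the node after In-b-W-R with actions {y, w, z} — three choices.
A pure strategy fixes one action at each information set independently, so the count is the product 2 × 2 × 2 × 3 = 24.

24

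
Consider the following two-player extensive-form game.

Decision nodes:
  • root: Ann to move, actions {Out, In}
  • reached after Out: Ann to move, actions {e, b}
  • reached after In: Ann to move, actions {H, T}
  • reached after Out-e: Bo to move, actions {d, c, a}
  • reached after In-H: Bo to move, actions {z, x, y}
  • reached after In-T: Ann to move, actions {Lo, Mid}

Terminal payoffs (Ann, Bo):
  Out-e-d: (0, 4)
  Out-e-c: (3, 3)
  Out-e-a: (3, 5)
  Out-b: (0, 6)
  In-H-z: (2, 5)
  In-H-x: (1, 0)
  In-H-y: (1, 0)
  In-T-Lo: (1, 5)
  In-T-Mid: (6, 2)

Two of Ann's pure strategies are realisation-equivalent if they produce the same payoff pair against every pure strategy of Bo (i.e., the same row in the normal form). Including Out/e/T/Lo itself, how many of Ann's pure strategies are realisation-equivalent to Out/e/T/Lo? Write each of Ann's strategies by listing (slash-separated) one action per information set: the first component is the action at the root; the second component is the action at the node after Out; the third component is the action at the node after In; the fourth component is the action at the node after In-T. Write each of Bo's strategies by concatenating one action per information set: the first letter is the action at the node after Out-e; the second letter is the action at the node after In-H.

Row for Out/e/T/Lo (columns dz, dx, dy, cz, cx, cy, az, ax, ay): (0,4) (0,4) (0,4) (3,3) (3,3) (3,3) (3,5) (3,5) (3,5).
Under Out/e/T/Lo, Ann's choice at the node after In and at the node after In-T can never be reached regardless of what Bo does, so varying those choices leaves every outcome unchanged.
Holding the reachable choices fixed and varying the unreachable ones freely already gives 2 × 2 = 4 equivalent strategies.
No other strategy reproduces this row, so those 4 are the full class: Out/e/H/Lo, Out/e/H/Mid, Out/e/T/Lo, Out/e/T/Mid.

4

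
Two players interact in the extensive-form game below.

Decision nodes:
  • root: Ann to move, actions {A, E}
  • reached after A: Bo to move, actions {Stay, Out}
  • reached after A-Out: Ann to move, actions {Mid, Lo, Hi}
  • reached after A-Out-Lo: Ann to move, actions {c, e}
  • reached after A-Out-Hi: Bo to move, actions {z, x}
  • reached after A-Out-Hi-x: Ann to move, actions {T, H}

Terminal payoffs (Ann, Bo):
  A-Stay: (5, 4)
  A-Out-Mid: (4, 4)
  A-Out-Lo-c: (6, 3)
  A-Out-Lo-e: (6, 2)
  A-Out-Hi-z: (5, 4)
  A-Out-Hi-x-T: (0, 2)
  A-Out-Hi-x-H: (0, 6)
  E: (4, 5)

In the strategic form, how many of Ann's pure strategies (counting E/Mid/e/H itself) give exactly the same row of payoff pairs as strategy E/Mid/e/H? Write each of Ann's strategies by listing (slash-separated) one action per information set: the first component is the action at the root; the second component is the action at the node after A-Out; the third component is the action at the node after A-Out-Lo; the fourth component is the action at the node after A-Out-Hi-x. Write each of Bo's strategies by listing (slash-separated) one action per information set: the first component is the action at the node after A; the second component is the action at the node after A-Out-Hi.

12

Row for E/Mid/e/H (columns Stay/z, Stay/x, Out/z, Out/x): (4,5) (4,5) (4,5) (4,5).
Under E/Mid/e/H, Ann's choice at the node after A-Out and at the node after A-Out-Lo and at the node after A-Out-Hi-x can never be reached regardless of what Bo does, so varying those choices leaves every outcome unchanged.
Holding the reachable choices fixed and varying the unreachable ones freely already gives 3 × 2 × 2 = 12 equivalent strategies.
No other strategy reproduces this row, so those 12 are the full class: E/Mid/c/T, E/Mid/c/H, E/Mid/e/T, E/Mid/e/H, E/Lo/c/T, E/Lo/c/H, E/Lo/e/T, E/Lo/e/H, E/Hi/c/T, E/Hi/c/H, E/Hi/e/T, E/Hi/e/H.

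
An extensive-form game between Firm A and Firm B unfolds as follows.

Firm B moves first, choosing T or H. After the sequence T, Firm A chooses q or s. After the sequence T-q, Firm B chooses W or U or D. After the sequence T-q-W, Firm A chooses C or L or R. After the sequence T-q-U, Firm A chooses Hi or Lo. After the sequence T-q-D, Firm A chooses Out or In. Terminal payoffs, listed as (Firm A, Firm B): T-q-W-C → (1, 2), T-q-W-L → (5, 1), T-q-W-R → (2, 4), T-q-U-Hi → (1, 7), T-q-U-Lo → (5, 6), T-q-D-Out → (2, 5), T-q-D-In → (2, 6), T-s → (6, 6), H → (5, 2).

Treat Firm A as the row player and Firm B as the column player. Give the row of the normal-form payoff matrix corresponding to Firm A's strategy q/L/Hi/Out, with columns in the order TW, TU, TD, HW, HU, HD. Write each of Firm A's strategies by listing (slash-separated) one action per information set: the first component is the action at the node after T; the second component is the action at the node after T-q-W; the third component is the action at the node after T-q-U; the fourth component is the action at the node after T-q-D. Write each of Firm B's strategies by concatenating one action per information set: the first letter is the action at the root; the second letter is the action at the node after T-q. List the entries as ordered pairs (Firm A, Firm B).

vs TW: Firm B plays T → Firm A plays q at [T] → Firm B plays W at [T-q] → Firm A plays L at [T-q-W] → (5, 1)
vs TU: Firm B plays T → Firm A plays q at [T] → Firm B plays U at [T-q] → Firm A plays Hi at [T-q-U] → (1, 7)
vs TD: Firm B plays T → Firm A plays q at [T] → Firm B plays D at [T-q] → Firm A plays Out at [T-q-D] → (2, 5)
vs HW: Firm B plays H → (5, 2)
vs HU: Firm B plays H → (5, 2)
vs HD: Firm B plays H → (5, 2)

(5,1) (1,7) (2,5) (5,2) (5,2) (5,2)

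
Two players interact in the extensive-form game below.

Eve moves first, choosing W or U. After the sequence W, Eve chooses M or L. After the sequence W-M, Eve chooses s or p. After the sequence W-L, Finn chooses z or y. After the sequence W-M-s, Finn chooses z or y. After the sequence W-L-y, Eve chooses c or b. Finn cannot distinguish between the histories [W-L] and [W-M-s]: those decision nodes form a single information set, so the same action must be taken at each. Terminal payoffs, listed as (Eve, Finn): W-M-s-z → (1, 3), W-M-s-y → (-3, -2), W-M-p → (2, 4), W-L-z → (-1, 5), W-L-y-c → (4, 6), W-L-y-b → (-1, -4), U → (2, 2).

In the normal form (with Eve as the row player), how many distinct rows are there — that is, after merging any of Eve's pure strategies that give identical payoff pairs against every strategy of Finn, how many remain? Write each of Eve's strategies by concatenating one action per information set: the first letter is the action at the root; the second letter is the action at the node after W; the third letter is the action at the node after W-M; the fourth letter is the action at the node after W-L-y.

5

Eve has 16 pure strategies: WMsc, WMsb, WMpc, WMpb, WLsc, WLsb, WLpc, WLpb, UMsc, UMsb, UMpc, UMpb, ULsc, ULsb, ULpc, ULpb. Columns: z, y.
{WMsc, WMsb} → row (1,3) (-3,-2)
{WMpc, WMpb} → row (2,4) (2,4)
{WLsc, WLpc} → row (-1,5) (4,6)
{WLsb, WLpb} → row (-1,5) (-1,-4)
{UMsc, UMsb, UMpc, UMpb, ULsc, ULsb, ULpc, ULpb} → row (2,2) (2,2)
That's 5 distinct rows out of 16 strategies.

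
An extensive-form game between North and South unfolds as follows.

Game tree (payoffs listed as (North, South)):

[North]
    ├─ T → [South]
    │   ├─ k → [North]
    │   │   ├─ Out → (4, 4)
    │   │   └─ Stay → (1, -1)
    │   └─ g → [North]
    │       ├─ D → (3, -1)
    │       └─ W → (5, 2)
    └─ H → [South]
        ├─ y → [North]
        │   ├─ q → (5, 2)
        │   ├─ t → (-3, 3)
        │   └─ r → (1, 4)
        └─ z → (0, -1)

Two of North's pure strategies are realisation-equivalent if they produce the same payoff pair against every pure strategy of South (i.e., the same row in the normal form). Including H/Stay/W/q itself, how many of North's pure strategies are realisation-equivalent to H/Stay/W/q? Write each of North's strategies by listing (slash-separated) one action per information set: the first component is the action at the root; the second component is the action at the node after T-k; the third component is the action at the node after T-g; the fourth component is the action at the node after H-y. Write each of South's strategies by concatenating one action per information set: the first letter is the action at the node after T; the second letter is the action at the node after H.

Row for H/Stay/W/q (columns ky, kz, gy, gz): (5,2) (0,-1) (5,2) (0,-1).
Under H/Stay/W/q, North's choice at the node after T-k and at the node after T-g can never be reached regardless of what South does, so varying those choices leaves every outcome unchanged.
Holding the reachable choices fixed and varying the unreachable ones freely already gives 2 × 2 = 4 equivalent strategies.
No other strategy reproduces this row, so those 4 are the full class: H/Out/D/q, H/Out/W/q, H/Stay/D/q, H/Stay/W/q.

4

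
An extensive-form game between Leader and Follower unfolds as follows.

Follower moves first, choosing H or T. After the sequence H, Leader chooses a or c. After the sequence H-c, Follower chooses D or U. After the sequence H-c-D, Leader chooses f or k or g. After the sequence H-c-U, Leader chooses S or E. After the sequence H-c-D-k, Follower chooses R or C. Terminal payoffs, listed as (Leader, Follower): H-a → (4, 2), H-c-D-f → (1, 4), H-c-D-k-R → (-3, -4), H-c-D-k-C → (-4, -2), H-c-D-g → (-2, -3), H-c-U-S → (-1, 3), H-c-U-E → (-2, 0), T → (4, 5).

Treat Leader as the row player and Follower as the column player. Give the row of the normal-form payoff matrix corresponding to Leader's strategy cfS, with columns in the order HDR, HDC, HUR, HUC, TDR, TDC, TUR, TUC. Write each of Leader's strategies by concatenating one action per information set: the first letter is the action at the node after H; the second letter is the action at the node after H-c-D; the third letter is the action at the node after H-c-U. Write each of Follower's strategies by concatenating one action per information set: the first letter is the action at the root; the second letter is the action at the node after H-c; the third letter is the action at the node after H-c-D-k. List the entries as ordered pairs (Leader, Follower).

(1,4) (1,4) (-1,3) (-1,3) (4,5) (4,5) (4,5) (4,5)

vs HDR: Follower plays H → Leader plays c at [H] → Follower plays D at [H-c] → Leader plays f at [H-c-D] → (1, 4)
vs HDC: Follower plays H → Leader plays c at [H] → Follower plays D at [H-c] → Leader plays f at [H-c-D] → (1, 4)
vs HUR: Follower plays H → Leader plays c at [H] → Follower plays U at [H-c] → Leader plays S at [H-c-U] → (-1, 3)
vs HUC: Follower plays H → Leader plays c at [H] → Follower plays U at [H-c] → Leader plays S at [H-c-U] → (-1, 3)
vs TDR: Follower plays T → (4, 5)
vs TDC: Follower plays T → (4, 5)
vs TUR: Follower plays T → (4, 5)
vs TUC: Follower plays T → (4, 5)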